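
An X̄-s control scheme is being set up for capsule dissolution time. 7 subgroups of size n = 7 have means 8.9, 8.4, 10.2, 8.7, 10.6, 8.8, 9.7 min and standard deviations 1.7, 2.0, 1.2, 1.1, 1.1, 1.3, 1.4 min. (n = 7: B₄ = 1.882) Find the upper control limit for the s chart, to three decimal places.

2.635

s̄ = (1.7 + 2.0 + 1.2 + 1.1 + 1.1 + 1.3 + 1.4) / 7 = 1.4000
UCL_s = B₄·s̄ = 1.882 × 1.4000 = 2.6348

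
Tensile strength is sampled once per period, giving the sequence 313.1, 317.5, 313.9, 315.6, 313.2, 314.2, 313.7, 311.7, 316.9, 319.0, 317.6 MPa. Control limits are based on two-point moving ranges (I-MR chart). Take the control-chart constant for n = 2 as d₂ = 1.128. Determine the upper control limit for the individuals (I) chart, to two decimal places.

X̄ = (313.1 + 317.5 + 313.9 + 315.6 + 313.2 + 314.2 + 313.7 + 311.7 + 316.9 + 319.0 + 317.6) / 11 = 315.1273
Moving ranges: 4.4, 3.6, 1.7, 2.4, 1.0, 0.5, 2.0, 5.2, 2.1, 1.4; M̄R̄ = 24.3000 / 10 = 2.4300
UCL = X̄ + 3·M̄R̄/d₂ = 315.1273 + 3 × 2.4300 / 1.128 = 321.5900

321.59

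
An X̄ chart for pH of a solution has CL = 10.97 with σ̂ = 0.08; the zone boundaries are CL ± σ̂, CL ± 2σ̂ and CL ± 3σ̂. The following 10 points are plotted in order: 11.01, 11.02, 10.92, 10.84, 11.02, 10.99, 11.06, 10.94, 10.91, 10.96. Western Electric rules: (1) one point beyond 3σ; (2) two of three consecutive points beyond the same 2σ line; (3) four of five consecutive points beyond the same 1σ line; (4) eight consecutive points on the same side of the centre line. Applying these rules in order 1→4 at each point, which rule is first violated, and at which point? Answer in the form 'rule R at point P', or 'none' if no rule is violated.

Zone of each point (C = within 1σ̂, B = 1σ̂–2σ̂, A = 2σ̂–3σ̂, * = beyond 3σ̂; sign = side of CL): 1:+C, 2:+C, 3:-C, 4:-B, 5:+C, 6:+C, 7:+B, 8:-C, 9:-C, 10:-C
No rule fires across all 10 points.

none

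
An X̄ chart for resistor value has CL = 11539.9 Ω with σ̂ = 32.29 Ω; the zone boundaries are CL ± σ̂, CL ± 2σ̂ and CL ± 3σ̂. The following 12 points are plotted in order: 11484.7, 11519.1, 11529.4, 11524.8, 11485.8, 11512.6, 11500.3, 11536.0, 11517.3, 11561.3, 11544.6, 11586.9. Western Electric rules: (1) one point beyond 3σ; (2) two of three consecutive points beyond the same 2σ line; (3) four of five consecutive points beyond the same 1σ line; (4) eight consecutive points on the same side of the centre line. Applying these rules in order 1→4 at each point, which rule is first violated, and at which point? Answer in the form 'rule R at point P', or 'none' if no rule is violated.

Zone of each point (C = within 1σ̂, B = 1σ̂–2σ̂, A = 2σ̂–3σ̂, * = beyond 3σ̂; sign = side of CL): 1:-B, 2:-C, 3:-C, 4:-C, 5:-B, 6:-C, 7:-B, 8:-C, 9:-C, 10:+C, 11:+C, 12:+B
Rule 4 (eight consecutive points on the same side of the centre line) is satisfied at point 8.

rule 4 at point 8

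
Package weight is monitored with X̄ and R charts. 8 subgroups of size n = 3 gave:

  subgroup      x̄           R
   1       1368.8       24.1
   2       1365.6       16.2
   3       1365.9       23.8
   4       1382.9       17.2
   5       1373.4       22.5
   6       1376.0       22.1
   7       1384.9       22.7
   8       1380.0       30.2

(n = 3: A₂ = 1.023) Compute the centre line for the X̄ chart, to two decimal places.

X̄̄ = (1368.8 + 1365.6 + 1365.9 + 1382.9 + 1373.4 + 1376.0 + 1384.9 + 1380.0) / 8 = 10997.5000 / 8 = 1374.6875
CL = X̄̄ = 1374.6875

1374.69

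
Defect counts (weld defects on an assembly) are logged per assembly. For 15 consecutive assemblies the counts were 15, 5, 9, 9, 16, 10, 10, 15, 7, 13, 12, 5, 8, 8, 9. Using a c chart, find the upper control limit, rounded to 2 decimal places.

c̄ = (15 + 5 + 9 + 9 + 16 + 10 + 10 + 15 + 7 + 13 + 12 + 5 + 8 + 8 + 9) / 15 = 151 / 15 = 10.0667
UCL = c̄ + 3√c̄ = 10.0667 + 3 × √10.0667 = 10.0667 + 3 × 3.1728 = 19.5851

19.59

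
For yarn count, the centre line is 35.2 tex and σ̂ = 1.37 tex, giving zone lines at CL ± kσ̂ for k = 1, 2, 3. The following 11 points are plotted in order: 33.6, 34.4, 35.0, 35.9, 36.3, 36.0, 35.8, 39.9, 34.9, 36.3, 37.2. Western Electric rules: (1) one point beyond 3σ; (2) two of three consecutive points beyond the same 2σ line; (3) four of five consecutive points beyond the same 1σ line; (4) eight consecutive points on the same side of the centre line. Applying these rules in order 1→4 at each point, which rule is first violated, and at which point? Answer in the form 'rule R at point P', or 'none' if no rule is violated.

rule 1 at point 8

Zone of each point (C = within 1σ̂, B = 1σ̂–2σ̂, A = 2σ̂–3σ̂, * = beyond 3σ̂; sign = side of CL): 1:-B, 2:-C, 3:-C, 4:+C, 5:+C, 6:+C, 7:+C, 8:+*, 9:-C, 10:+C, 11:+B
Rule 1 (one point beyond the 3σ limits) is satisfied at point 8.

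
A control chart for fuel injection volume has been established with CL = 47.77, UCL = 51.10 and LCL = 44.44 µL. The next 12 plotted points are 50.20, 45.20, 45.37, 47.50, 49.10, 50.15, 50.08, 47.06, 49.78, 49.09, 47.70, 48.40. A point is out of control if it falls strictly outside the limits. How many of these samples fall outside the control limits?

All 12 points lie within [44.44, 51.10].

0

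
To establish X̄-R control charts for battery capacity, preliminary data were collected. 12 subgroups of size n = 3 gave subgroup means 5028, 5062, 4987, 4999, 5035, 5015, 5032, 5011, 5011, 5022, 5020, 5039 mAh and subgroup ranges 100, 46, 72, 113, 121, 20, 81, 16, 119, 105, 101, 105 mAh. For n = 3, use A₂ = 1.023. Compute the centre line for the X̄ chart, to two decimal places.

X̄̄ = (5028 + 5062 + 4987 + 4999 + 5035 + 5015 + 5032 + 5011 + 5011 + 5022 + 5020 + 5039) / 12 = 60261.0000 / 12 = 5021.7500
CL = X̄̄ = 5021.7500

5021.75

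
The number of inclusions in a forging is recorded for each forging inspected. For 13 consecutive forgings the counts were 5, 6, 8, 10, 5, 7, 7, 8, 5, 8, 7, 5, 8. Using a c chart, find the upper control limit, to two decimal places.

14.70

c̄ = (5 + 6 + 8 + 10 + 5 + 7 + 7 + 8 + 5 + 8 + 7 + 5 + 8) / 13 = 89 / 13 = 6.8462
UCL = c̄ + 3√c̄ = 6.8462 + 3 × √6.8462 = 6.8462 + 3 × 2.6165 = 14.6957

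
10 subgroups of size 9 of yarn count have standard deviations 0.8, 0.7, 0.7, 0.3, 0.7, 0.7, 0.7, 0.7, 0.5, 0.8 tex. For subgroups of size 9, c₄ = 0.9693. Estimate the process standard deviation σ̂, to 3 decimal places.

0.681

s̄ = (0.8 + 0.7 + 0.7 + 0.3 + 0.7 + 0.7 + 0.7 + 0.7 + 0.5 + 0.8) / 10 = 0.6600
σ̂ = s̄ / c₄ = 0.6600 / 0.9693 = 0.6809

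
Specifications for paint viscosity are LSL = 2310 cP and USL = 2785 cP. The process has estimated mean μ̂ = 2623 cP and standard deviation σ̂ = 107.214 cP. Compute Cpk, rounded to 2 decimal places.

0.50

Cpu = (USL − μ̂) / (3σ̂) = (2785 − 2623) / (3 × 107.214) = 0.5037; Cpl = (μ̂ − LSL) / (3σ̂) = (2623 − 2310) / (3 × 107.214) = 0.9731; Cpk = min(Cpu, Cpl) = 0.5037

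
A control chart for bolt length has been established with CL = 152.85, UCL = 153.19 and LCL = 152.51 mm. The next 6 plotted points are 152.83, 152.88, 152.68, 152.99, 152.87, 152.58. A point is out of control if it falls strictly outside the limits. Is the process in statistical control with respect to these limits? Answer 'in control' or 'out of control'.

All 6 points lie within [152.51, 153.19].

in control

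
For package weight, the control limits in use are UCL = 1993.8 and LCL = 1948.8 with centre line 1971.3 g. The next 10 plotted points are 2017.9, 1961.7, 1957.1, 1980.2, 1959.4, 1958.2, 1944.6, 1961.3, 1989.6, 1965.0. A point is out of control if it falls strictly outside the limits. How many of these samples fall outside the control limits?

2

Compare each point to [1948.8, 1993.8]: sample 1 = 2017.9 > UCL; sample 7 = 1944.6 < LCL.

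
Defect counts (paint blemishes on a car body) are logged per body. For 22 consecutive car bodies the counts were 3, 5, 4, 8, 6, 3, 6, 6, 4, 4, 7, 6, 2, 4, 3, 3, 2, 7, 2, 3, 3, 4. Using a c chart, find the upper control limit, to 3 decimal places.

10.552

c̄ = (3 + 5 + 4 + 8 + 6 + 3 + 6 + 6 + 4 + 4 + 7 + 6 + 2 + 4 + 3 + 3 + 2 + 7 + 2 + 3 + 3 + 4) / 22 = 95 / 22 = 4.3182
UCL = c̄ + 3√c̄ = 4.3182 + 3 × √4.3182 = 4.3182 + 3 × 2.0780 = 10.5523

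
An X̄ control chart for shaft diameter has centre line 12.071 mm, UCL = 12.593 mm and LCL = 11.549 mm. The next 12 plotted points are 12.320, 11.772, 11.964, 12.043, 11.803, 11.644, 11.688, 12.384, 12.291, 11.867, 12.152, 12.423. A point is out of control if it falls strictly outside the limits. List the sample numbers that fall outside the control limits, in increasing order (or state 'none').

All 12 points lie within [11.549, 12.593].

none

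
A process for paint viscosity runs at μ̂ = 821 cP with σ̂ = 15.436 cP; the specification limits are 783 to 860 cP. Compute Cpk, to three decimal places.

0.821

Cpu = (USL − μ̂) / (3σ̂) = (860 − 821) / (3 × 15.436) = 0.8422; Cpl = (μ̂ − LSL) / (3σ̂) = (821 − 783) / (3 × 15.436) = 0.8206; Cpk = min(Cpu, Cpl) = 0.8206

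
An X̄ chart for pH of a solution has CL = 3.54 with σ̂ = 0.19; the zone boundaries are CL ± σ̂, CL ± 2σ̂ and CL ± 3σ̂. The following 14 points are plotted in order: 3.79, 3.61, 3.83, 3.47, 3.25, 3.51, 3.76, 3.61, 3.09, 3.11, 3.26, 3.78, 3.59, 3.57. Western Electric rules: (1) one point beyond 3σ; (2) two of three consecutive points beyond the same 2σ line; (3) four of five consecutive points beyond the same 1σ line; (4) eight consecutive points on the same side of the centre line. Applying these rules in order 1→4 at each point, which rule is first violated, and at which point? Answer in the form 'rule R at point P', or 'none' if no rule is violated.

Zone of each point (C = within 1σ̂, B = 1σ̂–2σ̂, A = 2σ̂–3σ̂, * = beyond 3σ̂; sign = side of CL): 1:+B, 2:+C, 3:+B, 4:-C, 5:-B, 6:-C, 7:+B, 8:+C, 9:-A, 10:-A, 11:-B, 12:+B, 13:+C, 14:+C
Rule 2 (two of three consecutive points beyond the same 2σ limit) is satisfied at point 10.

rule 2 at point 10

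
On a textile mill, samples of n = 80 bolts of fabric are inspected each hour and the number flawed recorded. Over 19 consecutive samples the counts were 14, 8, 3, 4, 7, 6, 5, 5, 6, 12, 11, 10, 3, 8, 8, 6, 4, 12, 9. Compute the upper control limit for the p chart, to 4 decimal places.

0.1901

p̄ = Σdᵢ / (k·n) = 141 / (19 × 80) = 0.09276
UCL = p̄ + 3·√(p̄(1−p̄)/n) = 0.09276 + 3 × √(0.09276×0.90724/80) = 0.09276 + 3 × 0.03243 = 0.19007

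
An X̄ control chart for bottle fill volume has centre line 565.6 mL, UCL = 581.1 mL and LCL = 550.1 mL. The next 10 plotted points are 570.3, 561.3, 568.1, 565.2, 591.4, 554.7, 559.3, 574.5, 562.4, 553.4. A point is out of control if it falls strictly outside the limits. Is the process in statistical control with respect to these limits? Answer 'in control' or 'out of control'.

Compare each point to [550.1, 581.1]: sample 5 = 591.4 > UCL.

out of control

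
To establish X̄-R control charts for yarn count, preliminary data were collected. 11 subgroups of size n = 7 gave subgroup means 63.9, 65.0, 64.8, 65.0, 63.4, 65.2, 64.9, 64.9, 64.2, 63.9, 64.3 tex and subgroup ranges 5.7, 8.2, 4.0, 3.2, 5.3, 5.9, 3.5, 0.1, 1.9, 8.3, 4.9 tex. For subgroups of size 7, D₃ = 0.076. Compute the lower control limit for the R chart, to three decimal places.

R̄ = (5.7 + 8.2 + 4.0 + 3.2 + 5.3 + 5.9 + 3.5 + 0.1 + 1.9 + 8.3 + 4.9) / 11 = 51.0000 / 11 = 4.6364
LCL_R = D₃·R̄ = 0.076 × 4.6364 = 0.3524

0.352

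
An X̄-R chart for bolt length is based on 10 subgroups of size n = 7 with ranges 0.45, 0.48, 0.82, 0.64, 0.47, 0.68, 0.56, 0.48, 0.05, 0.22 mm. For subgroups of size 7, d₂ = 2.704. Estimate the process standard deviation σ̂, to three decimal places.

0.179

R̄ = (0.45 + 0.48 + 0.82 + 0.64 + 0.47 + 0.68 + 0.56 + 0.48 + 0.05 + 0.22) / 10 = 0.4850
σ̂ = R̄ / d₂ = 0.4850 / 2.704 = 0.1794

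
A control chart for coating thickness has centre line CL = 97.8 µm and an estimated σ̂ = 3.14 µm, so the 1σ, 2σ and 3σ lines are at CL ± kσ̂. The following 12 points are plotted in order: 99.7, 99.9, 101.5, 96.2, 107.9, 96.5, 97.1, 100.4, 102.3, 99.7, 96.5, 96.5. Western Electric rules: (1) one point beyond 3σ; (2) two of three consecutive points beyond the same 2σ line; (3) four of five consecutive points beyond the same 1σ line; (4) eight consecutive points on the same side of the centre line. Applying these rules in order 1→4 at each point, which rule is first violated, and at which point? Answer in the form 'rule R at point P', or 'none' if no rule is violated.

Zone of each point (C = within 1σ̂, B = 1σ̂–2σ̂, A = 2σ̂–3σ̂, * = beyond 3σ̂; sign = side of CL): 1:+C, 2:+C, 3:+B, 4:-C, 5:+*, 6:-C, 7:-C, 8:+C, 9:+B, 10:+C, 11:-C, 12:-C
Rule 1 (one point beyond the 3σ limits) is satisfied at point 5.

rule 1 at point 5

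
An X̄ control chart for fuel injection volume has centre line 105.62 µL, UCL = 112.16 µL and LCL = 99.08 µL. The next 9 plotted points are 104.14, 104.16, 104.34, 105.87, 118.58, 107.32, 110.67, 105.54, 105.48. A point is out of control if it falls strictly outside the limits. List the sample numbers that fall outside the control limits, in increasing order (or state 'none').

5

Compare each point to [99.08, 112.16]: sample 5 = 118.58 > UCL.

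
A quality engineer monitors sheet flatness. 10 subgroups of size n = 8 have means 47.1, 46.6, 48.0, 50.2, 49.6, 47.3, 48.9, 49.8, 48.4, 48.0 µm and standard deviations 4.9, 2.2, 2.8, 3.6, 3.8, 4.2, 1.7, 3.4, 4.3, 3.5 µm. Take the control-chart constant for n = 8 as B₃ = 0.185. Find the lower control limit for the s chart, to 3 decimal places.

s̄ = (4.9 + 2.2 + 2.8 + 3.6 + 3.8 + 4.2 + 1.7 + 3.4 + 4.3 + 3.5) / 10 = 3.4400
LCL_s = B₃·s̄ = 0.185 × 3.4400 = 0.6364

0.636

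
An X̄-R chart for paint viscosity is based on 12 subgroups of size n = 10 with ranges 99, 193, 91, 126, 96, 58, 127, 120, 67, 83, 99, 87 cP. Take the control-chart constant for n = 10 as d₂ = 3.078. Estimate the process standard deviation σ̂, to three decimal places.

R̄ = (99 + 193 + 91 + 126 + 96 + 58 + 127 + 120 + 67 + 83 + 99 + 87) / 12 = 103.8333
σ̂ = R̄ / d₂ = 103.8333 / 3.078 = 33.7340

33.734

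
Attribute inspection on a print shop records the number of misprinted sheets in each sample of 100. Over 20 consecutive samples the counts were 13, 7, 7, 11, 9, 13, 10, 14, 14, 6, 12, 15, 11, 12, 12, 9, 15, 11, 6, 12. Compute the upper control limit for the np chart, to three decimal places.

p̄ = Σdᵢ / (k·n) = 219 / (20 × 100) = 0.10950
UCL = np̄ + 3·√(np̄(1−p̄)) = 10.9500 + 3 × √(10.9500×0.89050) = 10.9500 + 3 × 3.1227 = 20.3180

20.318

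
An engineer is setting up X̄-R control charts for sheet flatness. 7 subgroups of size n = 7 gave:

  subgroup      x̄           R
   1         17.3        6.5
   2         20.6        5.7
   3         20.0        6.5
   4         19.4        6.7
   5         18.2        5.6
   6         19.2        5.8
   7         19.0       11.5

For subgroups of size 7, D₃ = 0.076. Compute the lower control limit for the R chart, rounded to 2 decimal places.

R̄ = (6.5 + 5.7 + 6.5 + 6.7 + 5.6 + 5.8 + 11.5) / 7 = 48.3000 / 7 = 6.9000
LCL_R = D₃·R̄ = 0.076 × 6.9000 = 0.5244

0.52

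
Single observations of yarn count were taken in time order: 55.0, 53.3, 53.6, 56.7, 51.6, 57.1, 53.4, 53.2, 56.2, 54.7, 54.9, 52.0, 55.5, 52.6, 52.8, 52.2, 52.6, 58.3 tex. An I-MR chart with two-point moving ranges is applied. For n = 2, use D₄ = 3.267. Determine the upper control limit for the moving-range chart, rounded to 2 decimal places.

Moving ranges: 1.7, 0.3, 3.1, 5.1, 5.5, 3.7, 0.2, 3.0, 1.5, 0.2, 2.9, 3.5, 2.9, 0.2, 0.6, 0.4, 5.7; M̄R̄ = 40.5000 / 17 = 2.3824
UCL_MR = D₄·M̄R̄ = 3.267 × 2.3824 = 7.7831

7.78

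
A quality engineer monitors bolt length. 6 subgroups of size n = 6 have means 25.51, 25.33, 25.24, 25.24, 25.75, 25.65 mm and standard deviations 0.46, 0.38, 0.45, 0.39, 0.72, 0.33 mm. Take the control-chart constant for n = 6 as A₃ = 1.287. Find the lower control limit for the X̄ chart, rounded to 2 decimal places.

X̄̄ = (25.51 + 25.33 + 25.24 + 25.24 + 25.75 + 25.65) / 6 = 25.4533
s̄ = (0.46 + 0.38 + 0.45 + 0.39 + 0.72 + 0.33) / 6 = 0.4550
LCL = X̄̄ − A₃·s̄ = 25.4533 − 1.287 × 0.4550 = 24.8677

24.87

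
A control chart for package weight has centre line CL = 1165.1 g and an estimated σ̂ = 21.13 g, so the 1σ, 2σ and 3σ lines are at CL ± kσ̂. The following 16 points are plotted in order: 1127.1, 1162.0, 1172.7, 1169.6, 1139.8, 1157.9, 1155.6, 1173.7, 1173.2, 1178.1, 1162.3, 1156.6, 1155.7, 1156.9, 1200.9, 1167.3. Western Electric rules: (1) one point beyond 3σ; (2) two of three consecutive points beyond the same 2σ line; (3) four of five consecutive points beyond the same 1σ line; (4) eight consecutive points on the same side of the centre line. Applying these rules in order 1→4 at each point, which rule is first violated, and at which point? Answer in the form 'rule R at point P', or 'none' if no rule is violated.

none

Zone of each point (C = within 1σ̂, B = 1σ̂–2σ̂, A = 2σ̂–3σ̂, * = beyond 3σ̂; sign = side of CL): 1:-B, 2:-C, 3:+C, 4:+C, 5:-B, 6:-C, 7:-C, 8:+C, 9:+C, 10:+C, 11:-C, 12:-C, 13:-C, 14:-C, 15:+B, 16:+C
No rule fires across all 16 points.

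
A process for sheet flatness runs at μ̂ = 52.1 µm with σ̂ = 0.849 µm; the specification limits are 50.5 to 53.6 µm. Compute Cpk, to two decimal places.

Cpu = (USL − μ̂) / (3σ̂) = (53.6 − 52.1) / (3 × 0.849) = 0.5889; Cpl = (μ̂ − LSL) / (3σ̂) = (52.1 − 50.5) / (3 × 0.849) = 0.6282; Cpk = min(Cpu, Cpl) = 0.5889

0.59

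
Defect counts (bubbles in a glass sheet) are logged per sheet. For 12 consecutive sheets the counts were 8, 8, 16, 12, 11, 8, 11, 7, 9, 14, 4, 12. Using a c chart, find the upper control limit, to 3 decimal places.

c̄ = (8 + 8 + 16 + 12 + 11 + 8 + 11 + 7 + 9 + 14 + 4 + 12) / 12 = 120 / 12 = 10.0000
UCL = c̄ + 3√c̄ = 10.0000 + 3 × √10.0000 = 10.0000 + 3 × 3.1623 = 19.4868

19.487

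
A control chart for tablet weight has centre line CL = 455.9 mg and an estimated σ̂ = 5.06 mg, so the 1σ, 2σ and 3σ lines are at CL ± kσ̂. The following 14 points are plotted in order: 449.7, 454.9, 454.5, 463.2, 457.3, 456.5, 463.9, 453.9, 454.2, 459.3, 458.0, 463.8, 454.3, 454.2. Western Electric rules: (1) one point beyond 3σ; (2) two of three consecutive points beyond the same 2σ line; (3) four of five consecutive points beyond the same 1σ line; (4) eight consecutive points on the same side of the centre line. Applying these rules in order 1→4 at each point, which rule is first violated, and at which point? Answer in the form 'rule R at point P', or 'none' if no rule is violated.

none

Zone of each point (C = within 1σ̂, B = 1σ̂–2σ̂, A = 2σ̂–3σ̂, * = beyond 3σ̂; sign = side of CL): 1:-B, 2:-C, 3:-C, 4:+B, 5:+C, 6:+C, 7:+B, 8:-C, 9:-C, 10:+C, 11:+C, 12:+B, 13:-C, 14:-C
No rule fires across all 14 points.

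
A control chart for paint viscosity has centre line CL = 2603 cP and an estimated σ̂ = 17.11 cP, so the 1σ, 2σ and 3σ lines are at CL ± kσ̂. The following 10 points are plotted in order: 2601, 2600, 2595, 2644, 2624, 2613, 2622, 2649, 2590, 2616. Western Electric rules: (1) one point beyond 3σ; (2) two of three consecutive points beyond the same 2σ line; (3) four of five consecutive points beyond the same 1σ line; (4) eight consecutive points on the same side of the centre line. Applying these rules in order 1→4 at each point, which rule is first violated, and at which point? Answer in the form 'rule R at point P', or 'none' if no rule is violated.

Zone of each point (C = within 1σ̂, B = 1σ̂–2σ̂, A = 2σ̂–3σ̂, * = beyond 3σ̂; sign = side of CL): 1:-C, 2:-C, 3:-C, 4:+A, 5:+B, 6:+C, 7:+B, 8:+A, 9:-C, 10:+C
Rule 3 (four of five consecutive points beyond the same 1σ limit) is satisfied at point 8.

rule 3 at point 8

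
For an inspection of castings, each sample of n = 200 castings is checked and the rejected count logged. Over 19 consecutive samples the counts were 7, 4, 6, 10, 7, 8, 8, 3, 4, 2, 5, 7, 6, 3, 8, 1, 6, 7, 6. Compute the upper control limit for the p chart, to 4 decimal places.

0.0637

p̄ = Σdᵢ / (k·n) = 108 / (19 × 200) = 0.02842
UCL = p̄ + 3·√(p̄(1−p̄)/n) = 0.02842 + 3 × √(0.02842×0.97158/200) = 0.02842 + 3 × 0.01175 = 0.06367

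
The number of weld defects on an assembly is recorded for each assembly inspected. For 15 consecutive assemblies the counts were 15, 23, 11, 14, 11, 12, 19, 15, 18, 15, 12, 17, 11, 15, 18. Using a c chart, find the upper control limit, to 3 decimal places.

26.711

c̄ = (15 + 23 + 11 + 14 + 11 + 12 + 19 + 15 + 18 + 15 + 12 + 17 + 11 + 15 + 18) / 15 = 226 / 15 = 15.0667
UCL = c̄ + 3√c̄ = 15.0667 + 3 × √15.0667 = 15.0667 + 3 × 3.8816 = 26.7114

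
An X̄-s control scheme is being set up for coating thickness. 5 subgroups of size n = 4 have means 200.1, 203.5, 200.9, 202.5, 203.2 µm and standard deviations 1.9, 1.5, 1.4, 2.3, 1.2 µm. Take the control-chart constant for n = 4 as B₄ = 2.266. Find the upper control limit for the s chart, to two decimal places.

s̄ = (1.9 + 1.5 + 1.4 + 2.3 + 1.2) / 5 = 1.6600
UCL_s = B₄·s̄ = 2.266 × 1.6600 = 3.7616

3.76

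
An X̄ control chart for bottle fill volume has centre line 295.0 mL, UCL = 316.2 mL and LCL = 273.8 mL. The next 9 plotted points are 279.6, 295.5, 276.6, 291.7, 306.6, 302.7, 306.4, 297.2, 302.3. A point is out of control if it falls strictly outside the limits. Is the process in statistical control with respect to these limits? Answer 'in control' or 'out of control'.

in control

All 9 points lie within [273.8, 316.2].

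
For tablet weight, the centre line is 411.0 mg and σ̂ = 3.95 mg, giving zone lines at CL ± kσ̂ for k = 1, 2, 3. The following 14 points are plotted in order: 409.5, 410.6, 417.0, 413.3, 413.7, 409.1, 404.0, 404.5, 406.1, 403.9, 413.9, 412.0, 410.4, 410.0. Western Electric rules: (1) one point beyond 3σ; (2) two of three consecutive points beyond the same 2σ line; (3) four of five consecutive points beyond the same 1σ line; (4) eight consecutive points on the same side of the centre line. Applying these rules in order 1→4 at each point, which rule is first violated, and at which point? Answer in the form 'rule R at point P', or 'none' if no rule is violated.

Zone of each point (C = within 1σ̂, B = 1σ̂–2σ̂, A = 2σ̂–3σ̂, * = beyond 3σ̂; sign = side of CL): 1:-C, 2:-C, 3:+B, 4:+C, 5:+C, 6:-C, 7:-B, 8:-B, 9:-B, 10:-B, 11:+C, 12:+C, 13:-C, 14:-C
Rule 3 (four of five consecutive points beyond the same 1σ limit) is satisfied at point 10.

rule 3 at point 10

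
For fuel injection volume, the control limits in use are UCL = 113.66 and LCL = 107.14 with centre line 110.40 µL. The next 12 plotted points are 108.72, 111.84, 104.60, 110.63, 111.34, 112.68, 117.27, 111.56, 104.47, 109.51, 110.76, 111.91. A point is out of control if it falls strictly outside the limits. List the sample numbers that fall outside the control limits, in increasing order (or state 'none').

Compare each point to [107.14, 113.66]: sample 3 = 104.60 < LCL; sample 7 = 117.27 > UCL; sample 9 = 104.47 < LCL.

3, 7, 9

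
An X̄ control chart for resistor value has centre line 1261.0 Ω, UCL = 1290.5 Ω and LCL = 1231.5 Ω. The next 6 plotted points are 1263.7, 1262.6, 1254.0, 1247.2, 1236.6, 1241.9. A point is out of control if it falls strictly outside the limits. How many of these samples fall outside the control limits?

All 6 points lie within [1231.5, 1290.5].

0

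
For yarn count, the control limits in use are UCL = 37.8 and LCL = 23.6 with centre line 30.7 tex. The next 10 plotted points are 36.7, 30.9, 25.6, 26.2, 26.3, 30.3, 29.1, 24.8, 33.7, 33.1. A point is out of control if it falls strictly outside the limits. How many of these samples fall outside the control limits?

All 10 points lie within [23.6, 37.8].

0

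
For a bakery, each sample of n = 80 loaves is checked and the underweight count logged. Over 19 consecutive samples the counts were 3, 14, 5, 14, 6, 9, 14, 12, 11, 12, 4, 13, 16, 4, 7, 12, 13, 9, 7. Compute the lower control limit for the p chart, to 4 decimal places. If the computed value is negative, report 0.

0.0120

p̄ = Σdᵢ / (k·n) = 185 / (19 × 80) = 0.12171
LCL = p̄ − 3·√(p̄(1−p̄)/n) = 0.12171 − 3 × 0.03655 = 0.01205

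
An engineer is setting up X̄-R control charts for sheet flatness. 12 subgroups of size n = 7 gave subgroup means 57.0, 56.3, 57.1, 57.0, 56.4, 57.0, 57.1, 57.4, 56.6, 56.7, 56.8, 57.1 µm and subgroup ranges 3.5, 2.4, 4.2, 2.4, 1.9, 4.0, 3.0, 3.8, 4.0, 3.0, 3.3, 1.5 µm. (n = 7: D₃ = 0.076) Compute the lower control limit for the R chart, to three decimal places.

R̄ = (3.5 + 2.4 + 4.2 + 2.4 + 1.9 + 4.0 + 3.0 + 3.8 + 4.0 + 3.0 + 3.3 + 1.5) / 12 = 37.0000 / 12 = 3.0833
LCL_R = D₃·R̄ = 0.076 × 3.0833 = 0.2343

0.234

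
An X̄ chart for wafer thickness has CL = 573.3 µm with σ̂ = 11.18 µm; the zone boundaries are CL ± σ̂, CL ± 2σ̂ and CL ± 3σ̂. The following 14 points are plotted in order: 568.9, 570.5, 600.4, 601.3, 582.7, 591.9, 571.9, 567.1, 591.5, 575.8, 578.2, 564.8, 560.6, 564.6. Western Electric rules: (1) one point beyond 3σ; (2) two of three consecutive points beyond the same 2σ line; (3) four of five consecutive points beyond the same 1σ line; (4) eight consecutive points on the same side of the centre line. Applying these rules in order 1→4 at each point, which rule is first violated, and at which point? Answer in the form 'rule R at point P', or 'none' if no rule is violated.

rule 2 at point 4

Zone of each point (C = within 1σ̂, B = 1σ̂–2σ̂, A = 2σ̂–3σ̂, * = beyond 3σ̂; sign = side of CL): 1:-C, 2:-C, 3:+A, 4:+A, 5:+C, 6:+B, 7:-C, 8:-C, 9:+B, 10:+C, 11:+C, 12:-C, 13:-B, 14:-C
Rule 2 (two of three consecutive points beyond the same 2σ limit) is satisfied at point 4.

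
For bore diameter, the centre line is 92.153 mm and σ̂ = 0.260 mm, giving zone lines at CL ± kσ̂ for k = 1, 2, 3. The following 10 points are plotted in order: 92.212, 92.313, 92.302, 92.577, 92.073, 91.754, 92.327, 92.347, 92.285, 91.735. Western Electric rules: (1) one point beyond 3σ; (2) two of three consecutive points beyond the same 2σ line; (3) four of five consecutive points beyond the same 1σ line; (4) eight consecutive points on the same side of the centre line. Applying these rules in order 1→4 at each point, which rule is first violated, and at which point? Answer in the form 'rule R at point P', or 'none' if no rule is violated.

Zone of each point (C = within 1σ̂, B = 1σ̂–2σ̂, A = 2σ̂–3σ̂, * = beyond 3σ̂; sign = side of CL): 1:+C, 2:+C, 3:+C, 4:+B, 5:-C, 6:-B, 7:+C, 8:+C, 9:+C, 10:-B
No rule fires across all 10 points.

none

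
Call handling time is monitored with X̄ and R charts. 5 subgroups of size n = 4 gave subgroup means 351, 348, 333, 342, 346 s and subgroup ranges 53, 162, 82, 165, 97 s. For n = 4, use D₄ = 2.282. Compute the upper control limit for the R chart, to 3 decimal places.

255.128

R̄ = (53 + 162 + 82 + 165 + 97) / 5 = 559.0000 / 5 = 111.8000
UCL_R = D₄·R̄ = 2.282 × 111.8000 = 255.1276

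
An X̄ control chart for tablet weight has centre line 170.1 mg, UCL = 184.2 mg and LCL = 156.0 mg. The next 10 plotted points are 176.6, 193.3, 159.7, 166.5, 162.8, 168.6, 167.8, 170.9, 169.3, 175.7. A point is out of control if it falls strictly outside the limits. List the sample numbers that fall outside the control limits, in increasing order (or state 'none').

2

Compare each point to [156.0, 184.2]: sample 2 = 193.3 > UCL.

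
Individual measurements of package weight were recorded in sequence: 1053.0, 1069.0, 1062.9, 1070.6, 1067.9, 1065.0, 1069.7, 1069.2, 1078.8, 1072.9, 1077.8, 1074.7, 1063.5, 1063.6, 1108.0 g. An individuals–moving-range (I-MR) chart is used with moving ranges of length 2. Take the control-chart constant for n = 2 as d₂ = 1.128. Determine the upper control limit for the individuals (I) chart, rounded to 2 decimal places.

X̄ = (1053.0 + 1069.0 + 1062.9 + 1070.6 + 1067.9 + 1065.0 + 1069.7 + 1069.2 + 1078.8 + 1072.9 + 1077.8 + 1074.7 + 1063.5 + 1063.6 + 1108.0) / 15 = 1071.1067
Moving ranges: 16.0, 6.1, 7.7, 2.7, 2.9, 4.7, 0.5, 9.6, 5.9, 4.9, 3.1, 11.2, 0.1, 44.4; M̄R̄ = 119.8000 / 14 = 8.5571
UCL = X̄ + 3·M̄R̄/d₂ = 1071.1067 + 3 × 8.5571 / 1.128 = 1093.8650

1093.87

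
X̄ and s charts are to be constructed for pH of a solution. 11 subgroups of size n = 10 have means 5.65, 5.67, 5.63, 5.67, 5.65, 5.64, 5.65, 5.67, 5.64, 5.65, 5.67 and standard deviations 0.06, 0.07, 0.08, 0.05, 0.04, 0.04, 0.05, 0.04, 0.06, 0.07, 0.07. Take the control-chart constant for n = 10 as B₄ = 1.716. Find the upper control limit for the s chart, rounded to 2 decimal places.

0.10

s̄ = (0.06 + 0.07 + 0.08 + 0.05 + 0.04 + 0.04 + 0.05 + 0.04 + 0.06 + 0.07 + 0.07) / 11 = 0.0573
UCL_s = B₄·s̄ = 1.716 × 0.0573 = 0.0983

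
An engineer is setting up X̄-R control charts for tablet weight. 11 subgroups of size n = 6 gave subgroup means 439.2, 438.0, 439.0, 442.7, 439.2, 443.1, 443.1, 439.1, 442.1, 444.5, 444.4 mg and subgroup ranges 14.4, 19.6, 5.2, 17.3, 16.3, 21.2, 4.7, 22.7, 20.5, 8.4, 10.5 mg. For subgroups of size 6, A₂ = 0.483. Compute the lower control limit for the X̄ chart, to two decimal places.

X̄̄ = (439.2 + 438.0 + 439.0 + 442.7 + 439.2 + 443.1 + 443.1 + 439.1 + 442.1 + 444.5 + 444.4) / 11 = 4854.4000 / 11 = 441.3091
R̄ = (14.4 + 19.6 + 5.2 + 17.3 + 16.3 + 21.2 + 4.7 + 22.7 + 20.5 + 8.4 + 10.5) / 11 = 160.8000 / 11 = 14.6182
LCL = X̄̄ − A₂·R̄ = 441.3091 − 0.483 × 14.6182 = 434.2485

434.25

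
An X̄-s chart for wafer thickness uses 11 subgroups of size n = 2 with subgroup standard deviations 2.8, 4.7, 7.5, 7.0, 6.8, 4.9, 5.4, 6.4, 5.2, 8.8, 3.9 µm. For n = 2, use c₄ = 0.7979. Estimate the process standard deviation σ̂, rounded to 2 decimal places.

7.22

s̄ = (2.8 + 4.7 + 7.5 + 7.0 + 6.8 + 4.9 + 5.4 + 6.4 + 5.2 + 8.8 + 3.9) / 11 = 5.7636
σ̂ = s̄ / c₄ = 5.7636 / 0.7979 = 7.2235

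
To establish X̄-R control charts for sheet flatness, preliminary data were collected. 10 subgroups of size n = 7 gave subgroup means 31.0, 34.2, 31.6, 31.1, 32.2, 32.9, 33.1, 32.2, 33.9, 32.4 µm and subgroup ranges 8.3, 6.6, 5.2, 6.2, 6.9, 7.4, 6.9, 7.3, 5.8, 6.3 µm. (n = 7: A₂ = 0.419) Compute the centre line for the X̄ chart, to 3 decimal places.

32.460

X̄̄ = (31.0 + 34.2 + 31.6 + 31.1 + 32.2 + 32.9 + 33.1 + 32.2 + 33.9 + 32.4) / 10 = 324.6000 / 10 = 32.4600
CL = X̄̄ = 32.4600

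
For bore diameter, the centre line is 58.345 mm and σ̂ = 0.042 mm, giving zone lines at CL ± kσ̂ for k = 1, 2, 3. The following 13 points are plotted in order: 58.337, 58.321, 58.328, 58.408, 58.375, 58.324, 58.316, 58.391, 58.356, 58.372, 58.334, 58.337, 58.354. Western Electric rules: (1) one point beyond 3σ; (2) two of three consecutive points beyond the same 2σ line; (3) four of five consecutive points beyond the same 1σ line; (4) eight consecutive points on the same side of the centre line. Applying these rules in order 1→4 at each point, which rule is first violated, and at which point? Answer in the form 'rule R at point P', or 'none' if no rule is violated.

none

Zone of each point (C = within 1σ̂, B = 1σ̂–2σ̂, A = 2σ̂–3σ̂, * = beyond 3σ̂; sign = side of CL): 1:-C, 2:-C, 3:-C, 4:+B, 5:+C, 6:-C, 7:-C, 8:+B, 9:+C, 10:+C, 11:-C, 12:-C, 13:+C
No rule fires across all 13 points.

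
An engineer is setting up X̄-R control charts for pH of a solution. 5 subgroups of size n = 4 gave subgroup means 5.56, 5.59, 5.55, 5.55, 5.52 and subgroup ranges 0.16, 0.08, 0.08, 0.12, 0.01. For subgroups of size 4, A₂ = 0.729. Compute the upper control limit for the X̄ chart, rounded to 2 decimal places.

5.62

X̄̄ = (5.56 + 5.59 + 5.55 + 5.55 + 5.52) / 5 = 27.7700 / 5 = 5.5540
R̄ = (0.16 + 0.08 + 0.08 + 0.12 + 0.01) / 5 = 0.4500 / 5 = 0.0900
UCL = X̄̄ + A₂·R̄ = 5.5540 + 0.729 × 0.0900 = 5.6196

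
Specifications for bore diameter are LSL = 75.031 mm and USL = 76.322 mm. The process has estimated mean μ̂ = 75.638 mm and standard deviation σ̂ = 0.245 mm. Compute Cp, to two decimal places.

0.88

Cp = (USL − LSL) / (6σ̂) = (76.322 − 75.031) / (6 × 0.245) = 1.2910 / 1.4700 = 0.8782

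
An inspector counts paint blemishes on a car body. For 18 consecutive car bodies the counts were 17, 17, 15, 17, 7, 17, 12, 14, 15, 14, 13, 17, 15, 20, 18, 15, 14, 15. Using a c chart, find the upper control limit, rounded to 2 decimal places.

c̄ = (17 + 17 + 15 + 17 + 7 + 17 + 12 + 14 + 15 + 14 + 13 + 17 + 15 + 20 + 18 + 15 + 14 + 15) / 18 = 272 / 18 = 15.1111
UCL = c̄ + 3√c̄ = 15.1111 + 3 × √15.1111 = 15.1111 + 3 × 3.8873 = 26.7730

26.77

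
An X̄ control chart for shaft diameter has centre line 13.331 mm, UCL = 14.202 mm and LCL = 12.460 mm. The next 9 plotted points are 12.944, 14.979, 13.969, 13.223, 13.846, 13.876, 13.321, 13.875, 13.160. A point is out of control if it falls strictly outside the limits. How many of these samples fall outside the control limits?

1

Compare each point to [12.460, 14.202]: sample 2 = 14.979 > UCL.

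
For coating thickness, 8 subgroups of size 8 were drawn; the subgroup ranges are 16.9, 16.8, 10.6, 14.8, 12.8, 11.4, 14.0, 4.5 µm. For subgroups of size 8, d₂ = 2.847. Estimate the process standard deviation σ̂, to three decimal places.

R̄ = (16.9 + 16.8 + 10.6 + 14.8 + 12.8 + 11.4 + 14.0 + 4.5) / 8 = 12.7250
σ̂ = R̄ / d₂ = 12.7250 / 2.847 = 4.4696

4.470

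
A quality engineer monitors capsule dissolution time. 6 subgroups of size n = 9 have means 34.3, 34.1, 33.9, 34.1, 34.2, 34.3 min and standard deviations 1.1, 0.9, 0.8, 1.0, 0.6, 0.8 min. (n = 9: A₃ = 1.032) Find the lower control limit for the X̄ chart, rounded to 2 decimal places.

33.26

X̄̄ = (34.3 + 34.1 + 33.9 + 34.1 + 34.2 + 34.3) / 6 = 34.1500
s̄ = (1.1 + 0.9 + 0.8 + 1.0 + 0.6 + 0.8) / 6 = 0.8667
LCL = X̄̄ − A₃·s̄ = 34.1500 − 1.032 × 0.8667 = 33.2556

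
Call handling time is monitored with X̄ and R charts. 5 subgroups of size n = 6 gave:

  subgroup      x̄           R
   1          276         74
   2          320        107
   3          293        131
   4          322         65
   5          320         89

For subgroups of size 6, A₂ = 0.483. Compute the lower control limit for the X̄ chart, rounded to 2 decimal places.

261.18

X̄̄ = (276 + 320 + 293 + 322 + 320) / 5 = 1531.0000 / 5 = 306.2000
R̄ = (74 + 107 + 131 + 65 + 89) / 5 = 466.0000 / 5 = 93.2000
LCL = X̄̄ − A₂·R̄ = 306.2000 − 0.483 × 93.2000 = 261.1844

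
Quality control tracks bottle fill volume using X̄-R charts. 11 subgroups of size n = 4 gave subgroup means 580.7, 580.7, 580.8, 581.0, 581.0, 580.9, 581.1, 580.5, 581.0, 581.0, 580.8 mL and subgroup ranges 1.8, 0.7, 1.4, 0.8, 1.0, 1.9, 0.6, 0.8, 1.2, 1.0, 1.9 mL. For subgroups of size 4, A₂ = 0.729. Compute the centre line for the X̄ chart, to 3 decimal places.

580.864

X̄̄ = (580.7 + 580.7 + 580.8 + 581.0 + 581.0 + 580.9 + 581.1 + 580.5 + 581.0 + 581.0 + 580.8) / 11 = 6389.5000 / 11 = 580.8636
CL = X̄̄ = 580.8636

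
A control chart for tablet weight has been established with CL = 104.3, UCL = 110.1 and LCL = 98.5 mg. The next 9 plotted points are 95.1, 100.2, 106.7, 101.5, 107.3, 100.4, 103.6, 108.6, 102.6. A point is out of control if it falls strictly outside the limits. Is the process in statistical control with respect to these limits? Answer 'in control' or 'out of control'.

Compare each point to [98.5, 110.1]: sample 1 = 95.1 < LCL.

out of control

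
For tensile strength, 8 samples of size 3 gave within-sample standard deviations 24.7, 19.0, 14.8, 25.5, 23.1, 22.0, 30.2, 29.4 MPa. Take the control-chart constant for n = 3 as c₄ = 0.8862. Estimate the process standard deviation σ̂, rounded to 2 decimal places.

26.62

s̄ = (24.7 + 19.0 + 14.8 + 25.5 + 23.1 + 22.0 + 30.2 + 29.4) / 8 = 23.5875
σ̂ = s̄ / c₄ = 23.5875 / 0.8862 = 26.6165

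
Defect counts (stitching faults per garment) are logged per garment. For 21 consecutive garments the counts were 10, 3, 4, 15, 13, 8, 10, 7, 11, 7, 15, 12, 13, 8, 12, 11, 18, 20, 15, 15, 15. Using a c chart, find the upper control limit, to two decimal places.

21.71

c̄ = (10 + 3 + 4 + 15 + 13 + 8 + 10 + 7 + 11 + 7 + 15 + 12 + 13 + 8 + 12 + 11 + 18 + 20 + 15 + 15 + 15) / 21 = 242 / 21 = 11.5238
UCL = c̄ + 3√c̄ = 11.5238 + 3 × √11.5238 = 11.5238 + 3 × 3.3947 = 21.7078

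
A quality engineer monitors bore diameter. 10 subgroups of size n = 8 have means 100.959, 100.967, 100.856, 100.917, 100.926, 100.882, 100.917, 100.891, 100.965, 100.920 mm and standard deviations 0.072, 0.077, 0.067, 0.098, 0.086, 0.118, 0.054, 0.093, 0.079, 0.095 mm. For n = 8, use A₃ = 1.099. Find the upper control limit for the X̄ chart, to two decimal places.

X̄̄ = (100.959 + 100.967 + 100.856 + 100.917 + 100.926 + 100.882 + 100.917 + 100.891 + 100.965 + 100.920) / 10 = 100.9200
s̄ = (0.072 + 0.077 + 0.067 + 0.098 + 0.086 + 0.118 + 0.054 + 0.093 + 0.079 + 0.095) / 10 = 0.0839
UCL = X̄̄ + A₃·s̄ = 100.9200 + 1.099 × 0.0839 = 101.0122

101.01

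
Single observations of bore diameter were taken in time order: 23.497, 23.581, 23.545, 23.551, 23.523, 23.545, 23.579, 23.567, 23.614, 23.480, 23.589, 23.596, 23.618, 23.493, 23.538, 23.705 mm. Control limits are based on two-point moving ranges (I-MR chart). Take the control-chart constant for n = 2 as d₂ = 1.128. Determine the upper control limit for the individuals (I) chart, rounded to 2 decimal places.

X̄ = (23.497 + 23.581 + 23.545 + 23.551 + 23.523 + 23.545 + 23.579 + 23.567 + 23.614 + 23.480 + 23.589 + 23.596 + 23.618 + 23.493 + 23.538 + 23.705) / 16 = 23.5638
Moving ranges: 0.084, 0.036, 0.006, 0.028, 0.022, 0.034, 0.012, 0.047, 0.134, 0.109, 0.007, 0.022, 0.125, 0.045, 0.167; M̄R̄ = 0.8780 / 15 = 0.0585
UCL = X̄ + 3·M̄R̄/d₂ = 23.5638 + 3 × 0.0585 / 1.128 = 23.7195

23.72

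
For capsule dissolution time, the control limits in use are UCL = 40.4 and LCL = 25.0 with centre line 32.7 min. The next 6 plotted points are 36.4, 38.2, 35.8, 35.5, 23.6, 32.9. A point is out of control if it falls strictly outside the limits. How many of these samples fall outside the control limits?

1

Compare each point to [25.0, 40.4]: sample 5 = 23.6 < LCL.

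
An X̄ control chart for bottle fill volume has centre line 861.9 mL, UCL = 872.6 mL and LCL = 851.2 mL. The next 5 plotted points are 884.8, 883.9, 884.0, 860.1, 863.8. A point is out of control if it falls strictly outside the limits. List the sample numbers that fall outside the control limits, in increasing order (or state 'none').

1, 2, 3

Compare each point to [851.2, 872.6]: sample 1 = 884.8 > UCL; sample 2 = 883.9 > UCL; sample 3 = 884.0 > UCL.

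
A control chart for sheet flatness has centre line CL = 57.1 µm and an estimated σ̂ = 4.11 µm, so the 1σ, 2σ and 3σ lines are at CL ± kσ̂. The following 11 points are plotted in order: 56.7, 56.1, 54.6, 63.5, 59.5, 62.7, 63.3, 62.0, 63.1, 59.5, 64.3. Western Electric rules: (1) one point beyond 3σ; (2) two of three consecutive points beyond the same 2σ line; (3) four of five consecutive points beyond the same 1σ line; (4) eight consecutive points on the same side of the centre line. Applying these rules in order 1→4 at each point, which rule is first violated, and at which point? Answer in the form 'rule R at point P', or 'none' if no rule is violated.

rule 3 at point 8

Zone of each point (C = within 1σ̂, B = 1σ̂–2σ̂, A = 2σ̂–3σ̂, * = beyond 3σ̂; sign = side of CL): 1:-C, 2:-C, 3:-C, 4:+B, 5:+C, 6:+B, 7:+B, 8:+B, 9:+B, 10:+C, 11:+B
Rule 3 (four of five consecutive points beyond the same 1σ limit) is satisfied at point 8.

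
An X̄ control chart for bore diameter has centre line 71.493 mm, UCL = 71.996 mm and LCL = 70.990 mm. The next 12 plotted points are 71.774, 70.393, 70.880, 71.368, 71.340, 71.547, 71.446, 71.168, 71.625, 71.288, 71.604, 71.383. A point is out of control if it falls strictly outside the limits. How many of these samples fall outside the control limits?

2

Compare each point to [70.990, 71.996]: sample 2 = 70.393 < LCL; sample 3 = 70.880 < LCL.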